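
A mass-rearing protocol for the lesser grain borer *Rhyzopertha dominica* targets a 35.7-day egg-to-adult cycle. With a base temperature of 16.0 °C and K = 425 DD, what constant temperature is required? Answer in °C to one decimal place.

27.9 °C

Required daily accumulation = 425 / 35.7 = 11.905 DD/day.
T = T_base + 11.905 = 16.0 + 11.905 = 27.905 ≈ 27.9 °C.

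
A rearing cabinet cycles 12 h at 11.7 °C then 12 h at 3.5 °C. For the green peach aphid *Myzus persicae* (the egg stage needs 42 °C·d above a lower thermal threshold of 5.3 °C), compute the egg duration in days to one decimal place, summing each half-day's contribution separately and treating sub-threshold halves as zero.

13.1 days

Day half: max(0, 11.7 − 5.3) × 0.5 = 6.4 × 0.5 = 3.20 DD.
Night half: max(0, 3.5 − 5.3) × 0.5 = 0.0 × 0.5 = 0.00 DD.
Per 24 h: 3.20 DD/day.
Duration = 42 / 3.20 = 13.125 ≈ 13.1 days.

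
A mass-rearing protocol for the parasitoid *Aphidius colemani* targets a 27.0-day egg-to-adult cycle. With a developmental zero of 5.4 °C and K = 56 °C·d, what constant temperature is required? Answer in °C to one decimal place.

7.5 °C

Required daily accumulation = 56 / 27.0 = 2.074 DD/day.
T = T_base + 2.074 = 5.4 + 2.074 = 7.474 ≈ 7.5 °C.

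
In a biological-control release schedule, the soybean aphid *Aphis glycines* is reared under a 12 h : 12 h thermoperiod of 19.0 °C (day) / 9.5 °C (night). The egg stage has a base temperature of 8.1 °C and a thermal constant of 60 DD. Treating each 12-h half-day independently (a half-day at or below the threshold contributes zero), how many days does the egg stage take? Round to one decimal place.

Day half: max(0, 19.0 − 8.1) × 0.5 = 10.9 × 0.5 = 5.45 DD.
Night half: max(0, 9.5 − 8.1) × 0.5 = 1.4 × 0.5 = 0.70 DD.
Per 24 h: 6.15 DD/day.
Duration = 60 / 6.15 = 9.756 ≈ 9.8 days.

9.8 days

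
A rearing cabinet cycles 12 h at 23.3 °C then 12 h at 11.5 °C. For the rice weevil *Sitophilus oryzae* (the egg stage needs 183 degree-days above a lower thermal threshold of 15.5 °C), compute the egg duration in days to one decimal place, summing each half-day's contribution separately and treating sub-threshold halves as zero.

46.9 days

Day half: max(0, 23.3 − 15.5) × 0.5 = 7.8 × 0.5 = 3.90 DD.
Night half: max(0, 11.5 − 15.5) × 0.5 = 0.0 × 0.5 = 0.00 DD.
Per 24 h: 3.90 DD/day.
Duration = 183 / 3.90 = 46.923 ≈ 46.9 days.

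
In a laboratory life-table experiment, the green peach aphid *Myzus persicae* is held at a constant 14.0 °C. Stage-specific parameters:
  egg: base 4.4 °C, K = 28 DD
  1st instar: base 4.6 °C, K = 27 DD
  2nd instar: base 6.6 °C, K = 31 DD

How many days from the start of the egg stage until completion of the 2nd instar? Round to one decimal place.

10.0 days

egg: 28 / (14.0 − 4.4) = 28 / 9.6 = 2.917 d.
1st instar: 27 / (14.0 − 4.6) = 27 / 9.4 = 2.872 d.
2nd instar: 31 / (14.0 − 6.6) = 31 / 7.4 = 4.189 d.
Sum = 9.978 ≈ 10.0 days.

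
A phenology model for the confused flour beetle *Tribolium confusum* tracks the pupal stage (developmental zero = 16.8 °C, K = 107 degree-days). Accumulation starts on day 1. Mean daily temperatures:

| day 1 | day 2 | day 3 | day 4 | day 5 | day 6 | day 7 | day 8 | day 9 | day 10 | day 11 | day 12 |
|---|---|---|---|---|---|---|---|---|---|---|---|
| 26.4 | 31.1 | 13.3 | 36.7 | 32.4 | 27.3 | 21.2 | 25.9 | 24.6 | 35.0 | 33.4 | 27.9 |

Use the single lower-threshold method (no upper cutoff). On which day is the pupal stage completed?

Daily DD above 16.8 °C: 9.6, 14.3, 0.0, 19.9, 15.6, 10.5, 4.4, 9.1, 7.8, 18.2, 16.6, 11.1.
Cumulative: 9.6, 23.9, 23.9, 43.8, 59.4, 69.9, 74.3, 83.4, 91.2, 109.4, 126.0, 137.1.
The total first reaches 107 DD on day 10.

day 10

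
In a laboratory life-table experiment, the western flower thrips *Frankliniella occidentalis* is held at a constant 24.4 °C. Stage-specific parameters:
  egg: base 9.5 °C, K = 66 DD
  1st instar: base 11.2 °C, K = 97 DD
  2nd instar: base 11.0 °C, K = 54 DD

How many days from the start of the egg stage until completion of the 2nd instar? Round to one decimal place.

egg: 66 / (24.4 − 9.5) = 66 / 14.9 = 4.430 d.
1st instar: 97 / (24.4 − 11.2) = 97 / 13.2 = 7.348 d.
2nd instar: 54 / (24.4 − 11.0) = 54 / 13.4 = 4.030 d.
Sum = 15.808 ≈ 15.8 days.

15.8 days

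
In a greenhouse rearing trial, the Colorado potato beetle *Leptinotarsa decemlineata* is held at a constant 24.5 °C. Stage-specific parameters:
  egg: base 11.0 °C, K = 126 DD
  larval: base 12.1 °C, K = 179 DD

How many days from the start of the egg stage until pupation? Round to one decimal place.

egg: 126 / (24.5 − 11.0) = 126 / 13.5 = 9.333 d.
larval: 179 / (24.5 − 12.1) = 179 / 12.4 = 14.435 d.
Sum = 23.769 ≈ 23.8 days.

23.8 days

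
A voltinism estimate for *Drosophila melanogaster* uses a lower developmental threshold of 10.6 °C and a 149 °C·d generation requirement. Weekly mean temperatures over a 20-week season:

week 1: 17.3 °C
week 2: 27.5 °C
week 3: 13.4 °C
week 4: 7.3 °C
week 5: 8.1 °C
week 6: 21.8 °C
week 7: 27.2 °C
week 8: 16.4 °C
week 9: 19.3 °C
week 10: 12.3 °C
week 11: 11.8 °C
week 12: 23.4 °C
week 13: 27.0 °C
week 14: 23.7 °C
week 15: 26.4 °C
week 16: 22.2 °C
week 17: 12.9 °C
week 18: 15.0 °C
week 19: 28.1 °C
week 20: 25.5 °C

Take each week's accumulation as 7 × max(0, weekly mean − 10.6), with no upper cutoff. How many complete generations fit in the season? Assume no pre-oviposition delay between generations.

Weekly DD (7 × max(0, T̄ − 10.6)): 46.9, 118.3, 19.6, 0.0, 0.0, 78.4, 116.2, 40.6, 60.9, 11.9, 8.4, 89.6, 114.8, 91.7, 110.6, 81.2, 16.1, 30.8, 122.5, 104.3.
Season total = 1262.8 DD.
Complete generations = ⌊1262.8 / 149⌋ = 8.

8 generations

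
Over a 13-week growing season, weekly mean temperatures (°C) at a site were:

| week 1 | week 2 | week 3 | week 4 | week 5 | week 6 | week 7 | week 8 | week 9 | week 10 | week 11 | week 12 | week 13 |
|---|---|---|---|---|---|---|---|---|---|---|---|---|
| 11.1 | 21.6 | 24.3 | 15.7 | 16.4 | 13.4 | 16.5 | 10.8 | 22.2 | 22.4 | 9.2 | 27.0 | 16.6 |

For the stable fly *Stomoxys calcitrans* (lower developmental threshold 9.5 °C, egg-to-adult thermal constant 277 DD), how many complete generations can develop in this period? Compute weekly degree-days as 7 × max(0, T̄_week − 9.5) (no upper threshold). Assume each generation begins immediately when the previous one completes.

Weekly DD (7 × max(0, T̄ − 9.5)): 11.2, 84.7, 103.6, 43.4, 48.3, 27.3, 49.0, 9.1, 88.9, 90.3, 0.0, 122.5, 49.7.
Season total = 728.0 DD.
Complete generations = ⌊728.0 / 277⌋ = 2.

2 generations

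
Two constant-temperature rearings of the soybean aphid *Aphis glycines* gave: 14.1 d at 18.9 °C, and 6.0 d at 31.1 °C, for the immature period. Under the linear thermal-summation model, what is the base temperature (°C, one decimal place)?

Equal thermal constants: D₁(T₁ − T_b) = D₂(T₂ − T_b).
14.1·(18.9 − T_b) = 6.0·(31.1 − T_b)
T_b = (14.1·18.9 − 6.0·31.1) / (14.1 − 6.0) = 79.89 / 8.1 = 9.863 °C ≈ 9.9 °C.

9.9 °C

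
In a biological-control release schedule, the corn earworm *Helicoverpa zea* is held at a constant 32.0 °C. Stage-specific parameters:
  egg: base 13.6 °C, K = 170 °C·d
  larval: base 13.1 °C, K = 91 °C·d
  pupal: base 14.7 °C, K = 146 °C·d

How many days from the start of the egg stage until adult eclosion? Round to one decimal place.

22.5 days

egg: 170 / (32.0 − 13.6) = 170 / 18.4 = 9.239 d.
larval: 91 / (32.0 − 13.1) = 91 / 18.9 = 4.815 d.
pupal: 146 / (32.0 − 14.7) = 146 / 17.3 = 8.439 d.
Sum = 22.493 ≈ 22.5 days.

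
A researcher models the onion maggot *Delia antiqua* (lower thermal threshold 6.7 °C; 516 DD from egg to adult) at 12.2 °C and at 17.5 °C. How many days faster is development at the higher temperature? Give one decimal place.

At 12.2 °C: 516 / (12.2 − 6.7) = 516 / 5.5 = 93.818 d.
At 17.5 °C: 516 / (17.5 − 6.7) = 516 / 10.8 = 47.778 d.
Difference = |93.818 − 47.778| = 46.040 ≈ 46.0 days.

46.0 days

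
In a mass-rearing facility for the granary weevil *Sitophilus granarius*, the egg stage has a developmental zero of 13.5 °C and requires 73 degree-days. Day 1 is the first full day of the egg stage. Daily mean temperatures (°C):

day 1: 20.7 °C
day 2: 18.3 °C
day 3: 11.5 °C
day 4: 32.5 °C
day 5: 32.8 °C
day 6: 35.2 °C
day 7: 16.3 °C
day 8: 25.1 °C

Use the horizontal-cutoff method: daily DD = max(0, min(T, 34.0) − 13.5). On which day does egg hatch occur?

day 7

Daily DD above 13.5 °C (capped at 20.5): 7.2, 4.8, 0.0, 19.0, 19.3, 20.5, 2.8, 11.6.
Cumulative: 7.2, 12.0, 12.0, 31.0, 50.3, 70.8, 73.6, 85.2.
The total first reaches 73 DD on day 7.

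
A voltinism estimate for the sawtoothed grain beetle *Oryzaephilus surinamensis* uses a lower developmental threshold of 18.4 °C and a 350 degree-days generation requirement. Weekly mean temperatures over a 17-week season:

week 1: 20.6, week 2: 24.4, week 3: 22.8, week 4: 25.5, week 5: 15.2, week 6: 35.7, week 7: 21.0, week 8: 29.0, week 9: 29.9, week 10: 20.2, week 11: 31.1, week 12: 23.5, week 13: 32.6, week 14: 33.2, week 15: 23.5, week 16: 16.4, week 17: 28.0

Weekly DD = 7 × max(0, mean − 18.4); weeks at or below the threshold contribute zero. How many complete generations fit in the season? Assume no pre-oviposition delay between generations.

Weekly DD (7 × max(0, T̄ − 18.4)): 15.4, 42.0, 30.8, 49.7, 0.0, 121.1, 18.2, 74.2, 80.5, 12.6, 88.9, 35.7, 99.4, 103.6, 35.7, 0.0, 67.2.
Season total = 875.0 DD.
Complete generations = ⌊875.0 / 350⌋ = 2.

2 generations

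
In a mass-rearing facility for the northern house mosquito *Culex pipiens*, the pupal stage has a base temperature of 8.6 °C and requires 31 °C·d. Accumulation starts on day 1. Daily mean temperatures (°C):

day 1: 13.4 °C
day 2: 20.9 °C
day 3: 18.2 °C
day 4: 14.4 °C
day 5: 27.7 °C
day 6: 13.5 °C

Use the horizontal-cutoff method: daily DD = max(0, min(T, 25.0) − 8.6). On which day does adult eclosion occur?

Daily DD above 8.6 °C (capped at 16.4): 4.8, 12.3, 9.6, 5.8, 16.4, 4.9.
Cumulative: 4.8, 17.1, 26.7, 32.5, 48.9, 53.8.
The total first reaches 31 DD on day 4.

day 4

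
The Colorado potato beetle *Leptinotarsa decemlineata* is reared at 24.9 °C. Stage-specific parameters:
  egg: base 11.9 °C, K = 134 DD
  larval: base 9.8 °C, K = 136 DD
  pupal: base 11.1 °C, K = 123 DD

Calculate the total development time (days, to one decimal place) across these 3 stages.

28.2 days

egg: 134 / (24.9 − 11.9) = 134 / 13.0 = 10.308 d.
larval: 136 / (24.9 − 9.8) = 136 / 15.1 = 9.007 d.
pupal: 123 / (24.9 − 11.1) = 123 / 13.8 = 8.913 d.
Sum = 28.227 ≈ 28.2 days.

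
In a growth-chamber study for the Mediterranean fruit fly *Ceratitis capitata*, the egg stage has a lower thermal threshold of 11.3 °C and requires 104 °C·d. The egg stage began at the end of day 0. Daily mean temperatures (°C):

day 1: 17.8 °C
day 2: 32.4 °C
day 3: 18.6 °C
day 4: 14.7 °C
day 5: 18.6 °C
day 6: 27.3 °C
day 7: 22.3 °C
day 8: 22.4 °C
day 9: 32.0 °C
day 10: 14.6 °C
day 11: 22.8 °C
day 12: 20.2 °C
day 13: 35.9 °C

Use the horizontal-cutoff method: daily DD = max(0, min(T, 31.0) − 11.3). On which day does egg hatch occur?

day 10

Daily DD above 11.3 °C (capped at 19.7): 6.5, 19.7, 7.3, 3.4, 7.3, 16.0, 11.0, 11.1, 19.7, 3.3, 11.5, 8.9, 19.7.
Cumulative: 6.5, 26.2, 33.5, 36.9, 44.2, 60.2, 71.2, 82.3, 102.0, 105.3, 116.8, 125.7, 145.4.
The total first reaches 104 DD on day 10.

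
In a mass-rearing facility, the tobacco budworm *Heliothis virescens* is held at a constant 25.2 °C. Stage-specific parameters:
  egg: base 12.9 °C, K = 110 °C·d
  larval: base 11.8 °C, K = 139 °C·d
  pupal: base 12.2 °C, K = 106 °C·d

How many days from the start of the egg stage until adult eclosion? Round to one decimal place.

egg: 110 / (25.2 − 12.9) = 110 / 12.3 = 8.943 d.
larval: 139 / (25.2 − 11.8) = 139 / 13.4 = 10.373 d.
pupal: 106 / (25.2 − 12.2) = 106 / 13.0 = 8.154 d.
Sum = 27.470 ≈ 27.5 days.

27.5 days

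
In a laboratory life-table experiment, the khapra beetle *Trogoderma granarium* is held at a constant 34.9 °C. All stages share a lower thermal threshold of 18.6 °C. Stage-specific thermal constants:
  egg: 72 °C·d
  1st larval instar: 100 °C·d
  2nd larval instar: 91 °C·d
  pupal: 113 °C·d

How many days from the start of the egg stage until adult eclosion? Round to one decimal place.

23.1 days

Daily accumulation at 34.9 °C = 34.9 − 18.6 = 16.3 DD/day.
Total K = 72 + 100 + 91 + 113 = 376 DD.
Total duration = 376 / 16.3 = 23.067 ≈ 23.1 days.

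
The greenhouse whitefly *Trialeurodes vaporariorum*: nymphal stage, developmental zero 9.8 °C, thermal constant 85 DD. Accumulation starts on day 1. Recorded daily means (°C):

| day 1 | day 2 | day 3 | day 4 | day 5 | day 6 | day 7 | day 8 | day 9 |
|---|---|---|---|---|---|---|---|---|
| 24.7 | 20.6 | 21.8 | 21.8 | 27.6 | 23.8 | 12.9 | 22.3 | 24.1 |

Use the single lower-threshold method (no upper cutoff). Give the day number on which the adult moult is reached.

Daily DD above 9.8 °C: 14.9, 10.8, 12.0, 12.0, 17.8, 14.0, 3.1, 12.5, 14.3.
Cumulative: 14.9, 25.7, 37.7, 49.7, 67.5, 81.5, 84.6, 97.1, 111.4.
The total first reaches 85 DD on day 8.

day 8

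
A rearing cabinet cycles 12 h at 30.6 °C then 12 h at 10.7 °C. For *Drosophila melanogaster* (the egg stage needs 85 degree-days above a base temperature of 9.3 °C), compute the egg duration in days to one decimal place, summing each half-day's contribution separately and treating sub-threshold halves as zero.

Day half: max(0, 30.6 − 9.3) × 0.5 = 21.3 × 0.5 = 10.65 DD.
Night half: max(0, 10.7 − 9.3) × 0.5 = 1.4 × 0.5 = 0.70 DD.
Per 24 h: 11.35 DD/day.
Duration = 85 / 11.35 = 7.489 ≈ 7.5 days.

7.5 days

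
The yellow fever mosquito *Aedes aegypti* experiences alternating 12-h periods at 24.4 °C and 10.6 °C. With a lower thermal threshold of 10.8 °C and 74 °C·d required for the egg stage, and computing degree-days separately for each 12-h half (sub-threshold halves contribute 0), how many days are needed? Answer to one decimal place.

Day half: max(0, 24.4 − 10.8) × 0.5 = 13.6 × 0.5 = 6.80 DD.
Night half: max(0, 10.6 − 10.8) × 0.5 = 0.0 × 0.5 = 0.00 DD.
Per 24 h: 6.80 DD/day.
Duration = 74 / 6.80 = 10.882 ≈ 10.9 days.

10.9 days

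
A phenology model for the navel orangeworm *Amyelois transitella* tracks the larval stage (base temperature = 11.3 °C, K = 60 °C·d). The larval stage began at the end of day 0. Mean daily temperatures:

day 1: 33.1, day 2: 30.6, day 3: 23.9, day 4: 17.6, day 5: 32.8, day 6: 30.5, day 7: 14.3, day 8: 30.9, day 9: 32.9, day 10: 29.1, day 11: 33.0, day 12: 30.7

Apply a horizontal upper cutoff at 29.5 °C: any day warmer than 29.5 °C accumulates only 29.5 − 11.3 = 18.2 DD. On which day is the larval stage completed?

day 5

Daily DD above 11.3 °C (capped at 18.2): 18.2, 18.2, 12.6, 6.3, 18.2, 18.2, 3.0, 18.2, 18.2, 17.8, 18.2, 18.2.
Cumulative: 18.2, 36.4, 49.0, 55.3, 73.5, 91.7, 94.7, 112.9, 131.1, 148.9, 167.1, 185.3.
The total first reaches 60 DD on day 5.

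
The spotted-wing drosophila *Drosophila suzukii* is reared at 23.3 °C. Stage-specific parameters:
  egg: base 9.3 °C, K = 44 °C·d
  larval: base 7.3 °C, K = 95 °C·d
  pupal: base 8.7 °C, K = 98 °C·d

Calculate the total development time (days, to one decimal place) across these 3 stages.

egg: 44 / (23.3 − 9.3) = 44 / 14.0 = 3.143 d.
larval: 95 / (23.3 − 7.3) = 95 / 16.0 = 5.938 d.
pupal: 98 / (23.3 − 8.7) = 98 / 14.6 = 6.712 d.
Sum = 15.793 ≈ 15.8 days.

15.8 days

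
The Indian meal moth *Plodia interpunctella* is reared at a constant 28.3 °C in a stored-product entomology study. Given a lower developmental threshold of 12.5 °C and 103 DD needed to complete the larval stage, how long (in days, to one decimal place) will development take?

Daily accumulation = 28.3 − 12.5 = 15.8 DD/day.
Duration = 103 / 15.8 = 6.519 ≈ 6.5 days.

6.5 days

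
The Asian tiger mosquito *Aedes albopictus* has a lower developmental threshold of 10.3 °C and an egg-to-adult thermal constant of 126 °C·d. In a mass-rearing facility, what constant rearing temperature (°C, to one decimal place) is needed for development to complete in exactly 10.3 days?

Required daily accumulation = 126 / 10.3 = 12.233 DD/day.
T = T_base + 12.233 = 10.3 + 12.233 = 22.533 ≈ 22.5 °C.

22.5 °C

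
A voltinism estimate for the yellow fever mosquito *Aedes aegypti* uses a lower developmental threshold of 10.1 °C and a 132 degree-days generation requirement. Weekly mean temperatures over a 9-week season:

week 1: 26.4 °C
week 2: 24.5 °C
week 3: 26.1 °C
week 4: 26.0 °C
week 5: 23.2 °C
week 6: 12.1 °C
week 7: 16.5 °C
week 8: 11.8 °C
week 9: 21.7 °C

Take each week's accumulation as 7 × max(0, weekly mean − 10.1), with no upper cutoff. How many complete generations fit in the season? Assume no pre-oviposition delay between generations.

5 generations

Weekly DD (7 × max(0, T̄ − 10.1)): 114.1, 100.8, 112.0, 111.3, 91.7, 14.0, 44.8, 11.9, 81.2.
Season total = 681.8 DD.
Complete generations = ⌊681.8 / 132⌋ = 5.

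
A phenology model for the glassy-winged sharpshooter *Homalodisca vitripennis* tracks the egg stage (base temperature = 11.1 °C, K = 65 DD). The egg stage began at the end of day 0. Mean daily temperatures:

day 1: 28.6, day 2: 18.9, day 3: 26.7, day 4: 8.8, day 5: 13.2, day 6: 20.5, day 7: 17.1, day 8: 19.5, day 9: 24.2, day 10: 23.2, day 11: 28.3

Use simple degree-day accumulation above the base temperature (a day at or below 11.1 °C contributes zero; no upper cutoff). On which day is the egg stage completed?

Daily DD above 11.1 °C: 17.5, 7.8, 15.6, 0.0, 2.1, 9.4, 6.0, 8.4, 13.1, 12.1, 17.2.
Cumulative: 17.5, 25.3, 40.9, 40.9, 43.0, 52.4, 58.4, 66.8, 79.9, 92.0, 109.2.
The total first reaches 65 DD on day 8.

day 8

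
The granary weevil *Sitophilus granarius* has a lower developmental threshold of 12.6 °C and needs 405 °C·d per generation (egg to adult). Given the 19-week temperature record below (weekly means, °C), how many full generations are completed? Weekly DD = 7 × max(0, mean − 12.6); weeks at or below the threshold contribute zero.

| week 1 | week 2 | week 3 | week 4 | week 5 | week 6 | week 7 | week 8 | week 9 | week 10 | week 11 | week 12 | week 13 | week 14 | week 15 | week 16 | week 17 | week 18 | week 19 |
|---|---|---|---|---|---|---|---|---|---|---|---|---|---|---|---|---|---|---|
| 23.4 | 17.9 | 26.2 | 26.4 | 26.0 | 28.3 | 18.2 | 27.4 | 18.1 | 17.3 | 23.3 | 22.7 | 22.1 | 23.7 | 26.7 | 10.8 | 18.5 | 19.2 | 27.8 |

3 generations

Weekly DD (7 × max(0, T̄ − 12.6)): 75.6, 37.1, 95.2, 96.6, 93.8, 109.9, 39.2, 103.6, 38.5, 32.9, 74.9, 70.7, 66.5, 77.7, 98.7, 0.0, 41.3, 46.2, 106.4.
Season total = 1304.8 DD.
Complete generations = ⌊1304.8 / 405⌋ = 3.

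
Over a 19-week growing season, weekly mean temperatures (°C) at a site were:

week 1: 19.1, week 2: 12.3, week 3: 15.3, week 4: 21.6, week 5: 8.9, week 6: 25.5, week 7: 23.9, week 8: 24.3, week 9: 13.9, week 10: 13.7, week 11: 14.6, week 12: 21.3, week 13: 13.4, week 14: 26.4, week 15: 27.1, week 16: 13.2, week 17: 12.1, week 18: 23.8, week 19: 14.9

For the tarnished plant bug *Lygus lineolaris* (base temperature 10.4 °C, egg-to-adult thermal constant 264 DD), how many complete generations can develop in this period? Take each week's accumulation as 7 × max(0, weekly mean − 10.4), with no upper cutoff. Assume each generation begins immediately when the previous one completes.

3 generations

Weekly DD (7 × max(0, T̄ − 10.4)): 60.9, 13.3, 34.3, 78.4, 0.0, 105.7, 94.5, 97.3, 24.5, 23.1, 29.4, 76.3, 21.0, 112.0, 116.9, 19.6, 11.9, 93.8, 31.5.
Season total = 1044.4 DD.
Complete generations = ⌊1044.4 / 264⌋ = 3.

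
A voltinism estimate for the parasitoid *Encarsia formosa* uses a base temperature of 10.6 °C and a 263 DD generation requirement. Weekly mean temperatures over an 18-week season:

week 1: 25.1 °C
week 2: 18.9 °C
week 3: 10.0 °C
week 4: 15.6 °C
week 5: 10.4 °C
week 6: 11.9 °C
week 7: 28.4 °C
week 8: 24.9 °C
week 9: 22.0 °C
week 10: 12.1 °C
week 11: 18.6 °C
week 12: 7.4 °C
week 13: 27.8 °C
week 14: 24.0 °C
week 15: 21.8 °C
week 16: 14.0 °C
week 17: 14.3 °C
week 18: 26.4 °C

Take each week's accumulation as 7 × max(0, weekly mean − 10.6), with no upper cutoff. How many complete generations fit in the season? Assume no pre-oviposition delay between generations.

3 generations

Weekly DD (7 × max(0, T̄ − 10.6)): 101.5, 58.1, 0.0, 35.0, 0.0, 9.1, 124.6, 100.1, 79.8, 10.5, 56.0, 0.0, 120.4, 93.8, 78.4, 23.8, 25.9, 110.6.
Season total = 1027.6 DD.
Complete generations = ⌊1027.6 / 263⌋ = 3.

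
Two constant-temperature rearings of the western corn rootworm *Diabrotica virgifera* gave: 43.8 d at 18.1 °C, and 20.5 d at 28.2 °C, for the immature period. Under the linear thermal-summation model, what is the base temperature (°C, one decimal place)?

Equal thermal constants: D₁(T₁ − T_b) = D₂(T₂ − T_b).
43.8·(18.1 − T_b) = 20.5·(28.2 − T_b)
T_b = (43.8·18.1 − 20.5·28.2) / (43.8 − 20.5) = 214.68 / 23.3 = 9.214 °C ≈ 9.2 °C.

9.2 °C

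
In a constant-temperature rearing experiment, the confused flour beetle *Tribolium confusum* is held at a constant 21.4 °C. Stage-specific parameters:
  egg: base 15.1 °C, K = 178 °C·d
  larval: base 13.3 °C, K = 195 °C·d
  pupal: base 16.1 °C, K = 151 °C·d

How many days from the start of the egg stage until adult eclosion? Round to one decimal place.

80.8 days

egg: 178 / (21.4 − 15.1) = 178 / 6.3 = 28.254 d.
larval: 195 / (21.4 − 13.3) = 195 / 8.1 = 24.074 d.
pupal: 151 / (21.4 − 16.1) = 151 / 5.3 = 28.491 d.
Sum = 80.819 ≈ 80.8 days.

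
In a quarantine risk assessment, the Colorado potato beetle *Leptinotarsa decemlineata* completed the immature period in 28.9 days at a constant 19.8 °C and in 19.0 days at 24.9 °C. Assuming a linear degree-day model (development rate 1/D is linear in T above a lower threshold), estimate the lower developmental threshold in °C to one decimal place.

Under the model K = D·(T − T_b), so D₁·(T₁ − T_b) = D₂·(T₂ − T_b).
28.9·(19.8 − T_b) = 19.0·(24.9 − T_b)
T_b = (28.9·19.8 − 19.0·24.9) / (28.9 − 19.0) = 99.12 / 9.9 = 10.012 °C ≈ 10.0 °C.

10.0 °C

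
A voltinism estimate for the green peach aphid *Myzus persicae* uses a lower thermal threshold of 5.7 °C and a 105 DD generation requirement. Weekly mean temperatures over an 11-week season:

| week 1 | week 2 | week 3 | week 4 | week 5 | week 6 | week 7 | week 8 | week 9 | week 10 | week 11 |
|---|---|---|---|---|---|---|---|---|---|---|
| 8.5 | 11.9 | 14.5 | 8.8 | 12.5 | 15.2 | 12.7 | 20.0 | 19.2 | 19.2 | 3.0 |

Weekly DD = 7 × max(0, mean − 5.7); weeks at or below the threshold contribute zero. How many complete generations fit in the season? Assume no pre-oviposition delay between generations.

5 generations

Weekly DD (7 × max(0, T̄ − 5.7)): 19.6, 43.4, 61.6, 21.7, 47.6, 66.5, 49.0, 100.1, 94.5, 94.5, 0.0.
Season total = 598.5 DD.
Complete generations = ⌊598.5 / 105⌋ = 5.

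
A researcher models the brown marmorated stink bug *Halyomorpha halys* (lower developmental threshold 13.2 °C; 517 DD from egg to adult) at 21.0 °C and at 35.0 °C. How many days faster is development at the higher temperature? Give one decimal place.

42.6 days

At 21.0 °C: 517 / (21.0 − 13.2) = 517 / 7.8 = 66.282 d.
At 35.0 °C: 517 / (35.0 − 13.2) = 517 / 21.8 = 23.716 d.
Difference = |66.282 − 23.716| = 42.566 ≈ 42.6 days.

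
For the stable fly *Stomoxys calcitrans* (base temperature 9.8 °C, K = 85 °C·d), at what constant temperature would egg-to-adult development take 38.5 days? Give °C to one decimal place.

12.0 °C

Required daily accumulation = 85 / 38.5 = 2.208 DD/day.
T = T_base + 2.208 = 9.8 + 2.208 = 12.008 ≈ 12.0 °C.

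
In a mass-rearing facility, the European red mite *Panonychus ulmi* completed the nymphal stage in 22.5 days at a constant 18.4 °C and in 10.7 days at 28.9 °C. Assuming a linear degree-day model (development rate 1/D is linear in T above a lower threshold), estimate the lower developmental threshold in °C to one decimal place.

8.9 °C

Equal thermal constants: D₁(T₁ − T_b) = D₂(T₂ − T_b).
22.5·(18.4 − T_b) = 10.7·(28.9 − T_b)
T_b = (22.5·18.4 − 10.7·28.9) / (22.5 − 10.7) = 104.77 / 11.8 = 8.879 °C ≈ 8.9 °C.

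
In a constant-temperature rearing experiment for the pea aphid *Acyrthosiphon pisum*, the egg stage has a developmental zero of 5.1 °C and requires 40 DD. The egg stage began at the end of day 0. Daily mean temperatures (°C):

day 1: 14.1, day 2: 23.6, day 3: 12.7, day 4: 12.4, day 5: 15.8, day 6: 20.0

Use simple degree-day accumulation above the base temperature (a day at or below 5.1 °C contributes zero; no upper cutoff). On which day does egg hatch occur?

day 4

Daily DD above 5.1 °C: 9.0, 18.5, 7.6, 7.3, 10.7, 14.9.
Cumulative: 9.0, 27.5, 35.1, 42.4, 53.1, 68.0.
The total first reaches 40 DD on day 4.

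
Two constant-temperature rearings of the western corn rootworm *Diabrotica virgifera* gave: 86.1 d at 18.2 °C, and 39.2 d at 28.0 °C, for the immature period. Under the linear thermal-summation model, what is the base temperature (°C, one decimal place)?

Equal thermal constants: D₁(T₁ − T_b) = D₂(T₂ − T_b).
86.1·(18.2 − T_b) = 39.2·(28.0 − T_b)
T_b = (86.1·18.2 − 39.2·28.0) / (86.1 − 39.2) = 469.42 / 46.9 = 10.009 °C ≈ 10.0 °C.

10.0 °C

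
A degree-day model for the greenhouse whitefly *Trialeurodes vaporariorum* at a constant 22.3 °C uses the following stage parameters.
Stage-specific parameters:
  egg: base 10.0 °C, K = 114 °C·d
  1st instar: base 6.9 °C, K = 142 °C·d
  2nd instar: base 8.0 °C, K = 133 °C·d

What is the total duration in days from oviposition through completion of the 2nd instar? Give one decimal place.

egg: 114 / (22.3 − 10.0) = 114 / 12.3 = 9.268 d.
1st instar: 142 / (22.3 − 6.9) = 142 / 15.4 = 9.221 d.
2nd instar: 133 / (22.3 − 8.0) = 133 / 14.3 = 9.301 d.
Sum = 27.790 ≈ 27.8 days.

27.8 days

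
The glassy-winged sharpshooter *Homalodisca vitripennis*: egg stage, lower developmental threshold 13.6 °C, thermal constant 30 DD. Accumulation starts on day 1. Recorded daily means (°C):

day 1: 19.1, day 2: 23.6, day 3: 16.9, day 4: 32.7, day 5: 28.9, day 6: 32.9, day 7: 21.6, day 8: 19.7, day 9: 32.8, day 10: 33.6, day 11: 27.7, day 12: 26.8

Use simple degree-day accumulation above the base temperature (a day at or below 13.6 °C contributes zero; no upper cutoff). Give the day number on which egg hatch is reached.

Daily DD above 13.6 °C: 5.5, 10.0, 3.3, 19.1, 15.3, 19.3, 8.0, 6.1, 19.2, 20.0, 14.1, 13.2.
Cumulative: 5.5, 15.5, 18.8, 37.9, 53.2, 72.5, 80.5, 86.6, 105.8, 125.8, 139.9, 153.1.
The total first reaches 30 DD on day 4.

day 4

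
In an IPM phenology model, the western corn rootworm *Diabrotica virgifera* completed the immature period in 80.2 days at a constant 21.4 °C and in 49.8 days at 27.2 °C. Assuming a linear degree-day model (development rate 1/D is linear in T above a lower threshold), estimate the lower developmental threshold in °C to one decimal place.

11.9 °C

Under the model K = D·(T − T_b), so D₁·(T₁ − T_b) = D₂·(T₂ − T_b).
80.2·(21.4 − T_b) = 49.8·(27.2 − T_b)
T_b = (80.2·21.4 − 49.8·27.2) / (80.2 − 49.8) = 361.72 / 30.4 = 11.899 °C ≈ 11.9 °C.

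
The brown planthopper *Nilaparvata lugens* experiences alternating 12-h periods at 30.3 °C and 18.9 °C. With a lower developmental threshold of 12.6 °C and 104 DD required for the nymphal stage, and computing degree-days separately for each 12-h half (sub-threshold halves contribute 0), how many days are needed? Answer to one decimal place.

Day half: max(0, 30.3 − 12.6) × 0.5 = 17.7 × 0.5 = 8.85 DD.
Night half: max(0, 18.9 − 12.6) × 0.5 = 6.3 × 0.5 = 3.15 DD.
Per 24 h: 12.00 DD/day.
Duration = 104 / 12.00 = 8.667 ≈ 8.7 days.

8.7 days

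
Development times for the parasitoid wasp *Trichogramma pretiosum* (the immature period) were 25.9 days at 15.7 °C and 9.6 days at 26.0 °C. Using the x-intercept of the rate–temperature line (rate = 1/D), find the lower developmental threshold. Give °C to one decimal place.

Linear rate model ⇒ the product D·(T − T_b) is constant across temperatures.
25.9·(15.7 − T_b) = 9.6·(26.0 − T_b)
T_b = (25.9·15.7 − 9.6·26.0) / (25.9 − 9.6) = 157.03 / 16.3 = 9.634 °C ≈ 9.6 °C.

9.6 °C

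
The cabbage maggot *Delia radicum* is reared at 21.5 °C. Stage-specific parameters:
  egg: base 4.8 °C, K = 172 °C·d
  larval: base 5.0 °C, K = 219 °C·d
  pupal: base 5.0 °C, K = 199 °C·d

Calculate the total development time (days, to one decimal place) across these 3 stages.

egg: 172 / (21.5 − 4.8) = 172 / 16.7 = 10.299 d.
larval: 219 / (21.5 − 5.0) = 219 / 16.5 = 13.273 d.
pupal: 199 / (21.5 − 5.0) = 199 / 16.5 = 12.061 d.
Sum = 35.633 ≈ 35.6 days.

35.6 days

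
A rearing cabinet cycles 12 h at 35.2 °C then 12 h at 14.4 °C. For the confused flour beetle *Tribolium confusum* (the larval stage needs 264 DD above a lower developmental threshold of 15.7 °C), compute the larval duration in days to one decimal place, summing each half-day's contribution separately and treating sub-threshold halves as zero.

27.1 days

Day half: max(0, 35.2 − 15.7) × 0.5 = 19.5 × 0.5 = 9.75 DD.
Night half: max(0, 14.4 − 15.7) × 0.5 = 0.0 × 0.5 = 0.00 DD.
Per 24 h: 9.75 DD/day.
Duration = 264 / 9.75 = 27.077 ≈ 27.1 days.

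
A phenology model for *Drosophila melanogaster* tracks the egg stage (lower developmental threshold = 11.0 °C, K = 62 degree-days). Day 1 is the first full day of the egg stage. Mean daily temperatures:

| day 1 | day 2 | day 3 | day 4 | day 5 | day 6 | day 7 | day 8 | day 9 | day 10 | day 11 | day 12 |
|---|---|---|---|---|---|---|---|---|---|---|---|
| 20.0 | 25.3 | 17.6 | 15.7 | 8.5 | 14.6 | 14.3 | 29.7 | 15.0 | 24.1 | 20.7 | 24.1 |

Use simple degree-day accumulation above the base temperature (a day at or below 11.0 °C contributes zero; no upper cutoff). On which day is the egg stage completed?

day 9

Daily DD above 11.0 °C: 9.0, 14.3, 6.6, 4.7, 0.0, 3.6, 3.3, 18.7, 4.0, 13.1, 9.7, 13.1.
Cumulative: 9.0, 23.3, 29.9, 34.6, 34.6, 38.2, 41.5, 60.2, 64.2, 77.3, 87.0, 100.1.
The total first reaches 62 DD on day 9.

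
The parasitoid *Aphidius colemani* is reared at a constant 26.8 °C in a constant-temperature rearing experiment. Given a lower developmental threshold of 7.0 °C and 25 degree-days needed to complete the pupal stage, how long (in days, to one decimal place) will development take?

1.3 days

Daily accumulation = 26.8 − 7.0 = 19.8 DD/day.
Duration = 25 / 19.8 = 1.263 ≈ 1.3 days.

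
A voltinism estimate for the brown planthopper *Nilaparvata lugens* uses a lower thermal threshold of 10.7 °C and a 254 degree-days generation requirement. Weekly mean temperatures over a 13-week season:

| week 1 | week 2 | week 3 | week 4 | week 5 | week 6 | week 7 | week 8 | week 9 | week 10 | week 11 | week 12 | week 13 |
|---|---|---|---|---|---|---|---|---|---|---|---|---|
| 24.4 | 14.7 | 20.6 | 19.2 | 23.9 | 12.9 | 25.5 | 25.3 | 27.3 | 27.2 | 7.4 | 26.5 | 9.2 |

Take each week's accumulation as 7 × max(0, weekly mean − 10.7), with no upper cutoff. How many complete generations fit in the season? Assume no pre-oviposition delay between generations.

Weekly DD (7 × max(0, T̄ − 10.7)): 95.9, 28.0, 69.3, 59.5, 92.4, 15.4, 103.6, 102.2, 116.2, 115.5, 0.0, 110.6, 0.0.
Season total = 908.6 DD.
Complete generations = ⌊908.6 / 254⌋ = 3.

3 generations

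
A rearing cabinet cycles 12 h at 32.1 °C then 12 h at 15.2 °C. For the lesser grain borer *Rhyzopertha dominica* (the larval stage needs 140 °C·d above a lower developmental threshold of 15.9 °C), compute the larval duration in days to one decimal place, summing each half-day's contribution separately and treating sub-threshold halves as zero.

17.3 days

Day half: max(0, 32.1 − 15.9) × 0.5 = 16.2 × 0.5 = 8.10 DD.
Night half: max(0, 15.2 − 15.9) × 0.5 = 0.0 × 0.5 = 0.00 DD.
Per 24 h: 8.10 DD/day.
Duration = 140 / 8.10 = 17.284 ≈ 17.3 days.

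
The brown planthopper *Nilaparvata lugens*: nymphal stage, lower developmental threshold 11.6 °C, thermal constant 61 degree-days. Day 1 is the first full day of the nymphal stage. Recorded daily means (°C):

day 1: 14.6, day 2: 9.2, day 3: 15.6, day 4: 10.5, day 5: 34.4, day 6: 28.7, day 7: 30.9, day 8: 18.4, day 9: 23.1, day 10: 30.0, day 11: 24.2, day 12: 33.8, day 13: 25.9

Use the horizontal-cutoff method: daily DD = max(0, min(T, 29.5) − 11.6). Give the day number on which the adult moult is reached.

day 8

Daily DD above 11.6 °C (capped at 17.9): 3.0, 0.0, 4.0, 0.0, 17.9, 17.1, 17.9, 6.8, 11.5, 17.9, 12.6, 17.9, 14.3.
Cumulative: 3.0, 3.0, 7.0, 7.0, 24.9, 42.0, 59.9, 66.7, 78.2, 96.1, 108.7, 126.6, 140.9.
The total first reaches 61 DD on day 8.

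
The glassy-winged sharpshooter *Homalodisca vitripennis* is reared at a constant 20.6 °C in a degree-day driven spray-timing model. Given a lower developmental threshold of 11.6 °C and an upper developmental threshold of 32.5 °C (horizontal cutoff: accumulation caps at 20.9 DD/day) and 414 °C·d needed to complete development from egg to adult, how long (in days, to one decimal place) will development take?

Daily accumulation = 20.6 − 11.6 = 9.0 DD/day.
Duration = 414 / 9.0 = 46.000 ≈ 46.0 days.

46.0 days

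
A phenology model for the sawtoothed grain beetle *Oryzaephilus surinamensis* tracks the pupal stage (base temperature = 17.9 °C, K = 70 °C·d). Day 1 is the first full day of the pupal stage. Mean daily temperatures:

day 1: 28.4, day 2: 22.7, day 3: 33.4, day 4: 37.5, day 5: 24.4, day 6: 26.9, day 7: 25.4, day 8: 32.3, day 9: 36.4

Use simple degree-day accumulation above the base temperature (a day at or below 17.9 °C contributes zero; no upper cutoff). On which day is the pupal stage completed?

Daily DD above 17.9 °C: 10.5, 4.8, 15.5, 19.6, 6.5, 9.0, 7.5, 14.4, 18.5.
Cumulative: 10.5, 15.3, 30.8, 50.4, 56.9, 65.9, 73.4, 87.8, 106.3.
The total first reaches 70 DD on day 7.

day 7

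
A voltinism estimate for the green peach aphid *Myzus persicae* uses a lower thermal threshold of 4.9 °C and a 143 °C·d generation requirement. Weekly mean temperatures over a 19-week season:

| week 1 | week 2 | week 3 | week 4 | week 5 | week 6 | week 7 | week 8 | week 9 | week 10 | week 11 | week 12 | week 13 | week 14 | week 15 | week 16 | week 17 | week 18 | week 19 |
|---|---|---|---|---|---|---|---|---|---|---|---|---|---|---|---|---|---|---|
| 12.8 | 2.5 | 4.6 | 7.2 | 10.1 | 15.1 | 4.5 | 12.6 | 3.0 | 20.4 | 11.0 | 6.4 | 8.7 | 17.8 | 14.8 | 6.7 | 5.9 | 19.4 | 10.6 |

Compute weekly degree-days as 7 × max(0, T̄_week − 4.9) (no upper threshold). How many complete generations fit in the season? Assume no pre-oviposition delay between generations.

Weekly DD (7 × max(0, T̄ − 4.9)): 55.3, 0.0, 0.0, 16.1, 36.4, 71.4, 0.0, 53.9, 0.0, 108.5, 42.7, 10.5, 26.6, 90.3, 69.3, 12.6, 7.0, 101.5, 39.9.
Season total = 742.0 DD.
Complete generations = ⌊742.0 / 143⌋ = 5.

5 generations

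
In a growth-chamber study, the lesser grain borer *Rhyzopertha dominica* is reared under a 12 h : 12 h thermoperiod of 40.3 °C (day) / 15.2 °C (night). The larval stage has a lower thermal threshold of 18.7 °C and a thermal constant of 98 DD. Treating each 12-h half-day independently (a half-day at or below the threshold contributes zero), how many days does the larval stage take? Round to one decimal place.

9.1 days

Day half: max(0, 40.3 − 18.7) × 0.5 = 21.6 × 0.5 = 10.80 DD.
Night half: max(0, 15.2 − 18.7) × 0.5 = 0.0 × 0.5 = 0.00 DD.
Per 24 h: 10.80 DD/day.
Duration = 98 / 10.80 = 9.074 ≈ 9.1 days.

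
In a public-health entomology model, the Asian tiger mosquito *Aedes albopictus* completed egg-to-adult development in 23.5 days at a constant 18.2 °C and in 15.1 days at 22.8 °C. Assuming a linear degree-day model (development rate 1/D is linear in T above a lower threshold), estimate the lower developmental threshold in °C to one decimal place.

Under the model K = D·(T − T_b), so D₁·(T₁ − T_b) = D₂·(T₂ − T_b).
23.5·(18.2 − T_b) = 15.1·(22.8 − T_b)
T_b = (23.5·18.2 − 15.1·22.8) / (23.5 − 15.1) = 83.42 / 8.4 = 9.931 °C ≈ 9.9 °C.

9.9 °C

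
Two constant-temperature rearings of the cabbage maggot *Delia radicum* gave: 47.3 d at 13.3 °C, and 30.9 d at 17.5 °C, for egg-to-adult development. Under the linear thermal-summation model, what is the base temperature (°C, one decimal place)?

Under the model K = D·(T − T_b), so D₁·(T₁ − T_b) = D₂·(T₂ − T_b).
47.3·(13.3 − T_b) = 30.9·(17.5 − T_b)
T_b = (47.3·13.3 − 30.9·17.5) / (47.3 − 30.9) = 88.34 / 16.4 = 5.387 °C ≈ 5.4 °C.

5.4 °C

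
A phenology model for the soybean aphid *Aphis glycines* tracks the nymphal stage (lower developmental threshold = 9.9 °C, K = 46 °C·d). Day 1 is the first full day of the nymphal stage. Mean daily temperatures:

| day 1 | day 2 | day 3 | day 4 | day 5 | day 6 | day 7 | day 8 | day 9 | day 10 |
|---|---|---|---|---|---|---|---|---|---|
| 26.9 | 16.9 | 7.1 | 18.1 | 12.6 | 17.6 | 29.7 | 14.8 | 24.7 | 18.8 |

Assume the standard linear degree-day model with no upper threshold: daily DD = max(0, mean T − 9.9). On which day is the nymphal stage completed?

Daily DD above 9.9 °C: 17.0, 7.0, 0.0, 8.2, 2.7, 7.7, 19.8, 4.9, 14.8, 8.9.
Cumulative: 17.0, 24.0, 24.0, 32.2, 34.9, 42.6, 62.4, 67.3, 82.1, 91.0.
The total first reaches 46 DD on day 7.

day 7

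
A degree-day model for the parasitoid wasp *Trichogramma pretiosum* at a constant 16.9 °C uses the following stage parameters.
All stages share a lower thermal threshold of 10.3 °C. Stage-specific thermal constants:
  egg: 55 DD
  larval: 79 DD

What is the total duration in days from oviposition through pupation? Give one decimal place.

20.3 days

Daily accumulation at 16.9 °C = 16.9 − 10.3 = 6.6 DD/day.
Total K = 55 + 79 = 134 DD.
Total duration = 134 / 6.6 = 20.303 ≈ 20.3 days.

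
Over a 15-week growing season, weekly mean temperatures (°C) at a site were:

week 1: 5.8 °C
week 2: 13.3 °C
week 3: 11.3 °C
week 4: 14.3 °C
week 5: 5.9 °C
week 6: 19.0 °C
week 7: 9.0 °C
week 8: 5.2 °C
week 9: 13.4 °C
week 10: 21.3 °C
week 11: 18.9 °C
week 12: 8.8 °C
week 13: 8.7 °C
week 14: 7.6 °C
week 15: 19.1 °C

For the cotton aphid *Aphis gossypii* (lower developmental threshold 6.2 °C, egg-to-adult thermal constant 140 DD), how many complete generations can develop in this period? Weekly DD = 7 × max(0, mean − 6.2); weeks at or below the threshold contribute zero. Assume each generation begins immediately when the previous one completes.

4 generations

Weekly DD (7 × max(0, T̄ − 6.2)): 0.0, 49.7, 35.7, 56.7, 0.0, 89.6, 19.6, 0.0, 50.4, 105.7, 88.9, 18.2, 17.5, 9.8, 90.3.
Season total = 632.1 DD.
Complete generations = ⌊632.1 / 140⌋ = 4.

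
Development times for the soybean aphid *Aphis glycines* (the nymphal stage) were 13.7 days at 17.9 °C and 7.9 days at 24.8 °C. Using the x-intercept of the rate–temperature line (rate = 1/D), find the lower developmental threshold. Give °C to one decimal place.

8.5 °C

Under the model K = D·(T − T_b), so D₁·(T₁ − T_b) = D₂·(T₂ − T_b).
13.7·(17.9 − T_b) = 7.9·(24.8 − T_b)
T_b = (13.7·17.9 − 7.9·24.8) / (13.7 − 7.9) = 49.31 / 5.8 = 8.502 °C ≈ 8.5 °C.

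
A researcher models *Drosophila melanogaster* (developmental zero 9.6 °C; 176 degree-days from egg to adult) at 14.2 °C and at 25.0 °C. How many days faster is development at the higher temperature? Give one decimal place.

At 14.2 °C: 176 / (14.2 − 9.6) = 176 / 4.6 = 38.261 d.
At 25.0 °C: 176 / (25.0 − 9.6) = 176 / 15.4 = 11.429 d.
Difference = |38.261 − 11.429| = 26.832 ≈ 26.8 days.

26.8 days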